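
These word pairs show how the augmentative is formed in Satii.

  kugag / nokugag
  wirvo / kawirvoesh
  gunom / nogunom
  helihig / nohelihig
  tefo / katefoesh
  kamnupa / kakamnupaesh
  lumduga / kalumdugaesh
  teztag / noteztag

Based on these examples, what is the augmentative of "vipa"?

kavipaesh

gunom and tefo both have last vowel 'o' yet inflect differently (nogunom, katefoesh), so the last vowel is not what conditions the rule; whether the stem ends in a vowel or a consonant is.
"vipa" ends in a vowel. The stems ending in a vowel (tefo → katefoesh, wirvo → kawirvoesh, kamnupa → kakamnupaesh) add ka- … -esh around the stem.
The other pattern: stems ending in a consonant add the prefix no-.
So vipa → kavipaesh.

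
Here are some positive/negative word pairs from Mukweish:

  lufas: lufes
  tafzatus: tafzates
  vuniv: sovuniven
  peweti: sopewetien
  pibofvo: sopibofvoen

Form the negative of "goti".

sogotien

"goti" ends in -i. The one such stem in the data (peweti → sopewetien) adds so- … -en around the stem, so the same rule applies.
So goti → sogotien.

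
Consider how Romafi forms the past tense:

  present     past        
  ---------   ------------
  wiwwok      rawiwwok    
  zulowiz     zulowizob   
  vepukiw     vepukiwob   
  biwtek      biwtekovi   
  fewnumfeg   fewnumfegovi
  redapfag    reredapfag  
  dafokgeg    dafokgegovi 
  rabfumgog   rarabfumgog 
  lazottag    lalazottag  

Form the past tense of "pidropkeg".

pidropkegovi

fewnumfeg and rabfumgog both end in -g yet inflect differently (fewnumfegovi, rarabfumgog), so the final letter is not what conditions the rule; the last vowel is.
"pidropkeg" has last vowel 'e'. The stems whose last vowel is 'e' (fewnumfeg → fewnumfegovi, dafokgeg → dafokgegovi, biwtek → biwtekovi) add -ovi.
So pidropkeg → pidropkegovi.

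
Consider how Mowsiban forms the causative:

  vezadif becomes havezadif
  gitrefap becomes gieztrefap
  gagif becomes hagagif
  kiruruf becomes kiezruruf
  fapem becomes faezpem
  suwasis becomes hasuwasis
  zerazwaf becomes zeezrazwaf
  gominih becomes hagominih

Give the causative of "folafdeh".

vezadif and zerazwaf both end in -f yet inflect differently (havezadif, zeezrazwaf), so the final letter is not what conditions the rule; the last vowel is.
"folafdeh" has last vowel 'e'. The one such stem in the data (fapem → faezpem) inserts -ez- after the first vowel (as do zerazwaf, kiruruf), so the same rule applies.
The other pattern: stems whose last vowel is 'i' add the prefix ha-.
So folafdeh → foezlafdeh.

foezlafdeh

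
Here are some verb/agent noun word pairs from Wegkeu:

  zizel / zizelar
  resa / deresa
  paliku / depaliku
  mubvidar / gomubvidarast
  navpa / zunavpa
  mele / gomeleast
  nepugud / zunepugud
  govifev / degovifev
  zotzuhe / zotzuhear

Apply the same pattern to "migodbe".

gomigodbeast

zotzuhe and mele both end in -e yet inflect differently (zotzuhear, gomeleast), so the final letter is not what conditions the rule; the first letter is.
"migodbe" begins with m-. The stems beginning with m- (mele → gomeleast, mubvidar → gomubvidarast) add go- … -ast around the stem.
The other patterns: stems beginning with z- add -ar; stems beginning with n- add the prefix zu-; stems beginning with g-, p- or r- add the prefix de-.
So migodbe → gomigodbeast.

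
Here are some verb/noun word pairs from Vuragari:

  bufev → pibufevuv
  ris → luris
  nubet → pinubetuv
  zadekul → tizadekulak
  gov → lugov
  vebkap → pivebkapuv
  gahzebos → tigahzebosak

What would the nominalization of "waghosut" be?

gov and bufev both end in -v yet inflect differently (lugov, pibufevuv), so the final letter is not what conditions the rule; the number of vowels is.
"waghosut" has 3 vowels. The stems with 3 vowels (gahzebos → tigahzebosak, zadekul → tizadekulak) add ti- … -ak around the stem.
The other patterns: stems with 1 vowel add the prefix lu-; stems with 2 vowels add pi- … -uv around the stem.
So waghosut → tiwaghosutak.

tiwaghosutak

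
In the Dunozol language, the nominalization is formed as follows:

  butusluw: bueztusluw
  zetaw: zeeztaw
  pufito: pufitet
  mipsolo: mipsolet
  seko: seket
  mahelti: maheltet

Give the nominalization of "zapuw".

zaezpuw

butusluw and pufito both have 3 vowels yet inflect differently (bueztusluw, pufitet), so the number of vowels is not what conditions the rule; whether the stem ends in a vowel or a consonant is.
"zapuw" ends in a consonant. The stems ending in a consonant (butusluw → bueztusluw, zetaw → zeeztaw) insert -ez- after the first vowel.
The other pattern: stems ending in a vowel drop the final letter and add -et.
So zapuw → zaezpuw.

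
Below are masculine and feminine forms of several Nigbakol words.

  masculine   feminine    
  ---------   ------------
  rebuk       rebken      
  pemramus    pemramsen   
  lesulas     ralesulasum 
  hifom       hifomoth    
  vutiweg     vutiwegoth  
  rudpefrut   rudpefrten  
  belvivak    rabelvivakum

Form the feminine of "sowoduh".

sowodhen

"sowoduh" has last vowel 'u'. The stems whose last vowel is 'u' (rebuk → rebken, rudpefrut → rudpefrten, pemramus → pemramsen) delete the last vowel and add -en.
So sowoduh → sowodhen.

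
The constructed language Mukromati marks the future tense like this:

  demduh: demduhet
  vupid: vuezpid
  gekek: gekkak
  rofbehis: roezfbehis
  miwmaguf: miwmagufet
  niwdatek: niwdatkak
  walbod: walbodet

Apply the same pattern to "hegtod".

vupid and walbod both end in -d yet inflect differently (vuezpid, walbodet), so the final letter is not what conditions the rule; the last vowel is.
"hegtod" has last vowel 'o'. The one such stem in the data (walbod → walbodet) adds -et, so the same rule applies.
The other patterns: stems whose last vowel is 'i' insert -ez- after the first vowel; stems whose last vowel is 'e' delete the last vowel and add -ak.
So hegtod → hegtodet.

hegtodet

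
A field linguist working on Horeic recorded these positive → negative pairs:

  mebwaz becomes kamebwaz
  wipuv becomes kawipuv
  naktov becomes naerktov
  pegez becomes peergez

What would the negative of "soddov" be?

soerddov

wipuv and naktov both end in -v yet inflect differently (kawipuv, naerktov), so the final letter is not what conditions the rule; the last vowel is.
"soddov" has last vowel 'o'. The one such stem in the data (naktov → naerktov) inserts -er- after the first vowel (as does pegez), so the same rule applies.
The other pattern: stems whose last vowel is 'a' or 'u' add the prefix ka-.
So soddov → soerddov.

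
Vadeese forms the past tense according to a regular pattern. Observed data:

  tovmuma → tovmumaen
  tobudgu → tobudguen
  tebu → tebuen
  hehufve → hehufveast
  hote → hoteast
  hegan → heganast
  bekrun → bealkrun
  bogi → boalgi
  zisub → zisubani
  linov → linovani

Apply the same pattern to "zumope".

zumopeani

hegan and bekrun both end in -n yet inflect differently (heganast, bealkrun), so the final letter is not what conditions the rule; the first letter is.
"zumope" begins with z-. The one such stem in the data (zisub → zisubani) adds -ani, so the same rule applies.
The other patterns: stems beginning with t- add -en; stems beginning with h- add -ast; stems beginning with b- insert -al- after the first vowel.
So zumope → zumopeani.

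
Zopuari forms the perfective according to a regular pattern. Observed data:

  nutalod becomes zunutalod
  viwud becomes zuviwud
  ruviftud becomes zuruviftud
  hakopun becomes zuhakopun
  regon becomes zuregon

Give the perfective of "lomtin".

Every pair shown (nutalod → zunutalod, viwud → zuviwud, ruviftud → zuruviftud, …) follows the same rule: add the prefix zu-.
So lomtin → zulomtin.

zulomtin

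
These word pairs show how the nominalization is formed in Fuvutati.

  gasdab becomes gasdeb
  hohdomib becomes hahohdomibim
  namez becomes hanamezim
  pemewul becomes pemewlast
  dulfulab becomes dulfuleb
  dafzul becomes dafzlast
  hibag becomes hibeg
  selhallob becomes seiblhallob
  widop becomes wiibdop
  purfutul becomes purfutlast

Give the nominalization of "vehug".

selhallob and gasdab both end in -b yet inflect differently (seiblhallob, gasdeb), so the final letter is not what conditions the rule; the last vowel is.
"vehug" has last vowel 'u'. The stems whose last vowel is 'u' (dafzul → dafzlast, purfutul → purfutlast, pemewul → pemewlast) delete the last vowel and add -ast.
So vehug → vehgast.

vehgast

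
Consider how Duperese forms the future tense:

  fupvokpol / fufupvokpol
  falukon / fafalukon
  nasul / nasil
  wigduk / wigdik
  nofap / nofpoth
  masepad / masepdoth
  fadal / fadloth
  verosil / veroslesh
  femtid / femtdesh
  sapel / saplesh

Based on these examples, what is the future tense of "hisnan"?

hisnnoth

fupvokpol and nasul both end in -l yet inflect differently (fufupvokpol, nasil), so the final letter is not what conditions the rule; the last vowel is.
"hisnan" has last vowel 'a'. The stems whose last vowel is 'a' (nofap → nofpoth, masepad → masepdoth, fadal → fadloth) delete the last vowel and add -oth.
The other patterns: stems whose last vowel is 'o' repeat the first consonant+vowel as a prefix; stems whose last vowel is 'u' change the last vowel to 'i'; stems whose last vowel is 'e' or 'i' delete the last vowel and add -esh.
So hisnan → hisnnoth.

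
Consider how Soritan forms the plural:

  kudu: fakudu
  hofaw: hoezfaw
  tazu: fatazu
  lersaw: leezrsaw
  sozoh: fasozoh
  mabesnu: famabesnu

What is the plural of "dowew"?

doezwew

lersaw and sozoh both have 2 vowels yet inflect differently (leezrsaw, fasozoh), so the number of vowels is not what conditions the rule; the final letter is.
"dowew" ends in -w. The stems ending in -w (lersaw → leezrsaw, hofaw → hoezfaw) insert -ez- after the first vowel.
The other pattern: stems ending in -h or -u add the prefix fa-.
So dowew → doezwew.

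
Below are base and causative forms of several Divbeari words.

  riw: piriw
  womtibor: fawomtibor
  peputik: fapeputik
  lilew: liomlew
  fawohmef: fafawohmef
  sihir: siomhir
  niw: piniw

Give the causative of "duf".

piduf

"duf" has 1 vowel. The stems with 1 vowel (niw → piniw, riw → piriw) add the prefix pi-.
So duf → piduf.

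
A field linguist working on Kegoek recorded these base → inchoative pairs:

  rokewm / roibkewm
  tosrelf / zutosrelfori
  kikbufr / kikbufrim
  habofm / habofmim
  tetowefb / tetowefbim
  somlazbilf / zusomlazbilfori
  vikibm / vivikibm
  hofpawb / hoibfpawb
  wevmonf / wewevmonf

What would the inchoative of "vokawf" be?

voibkawf

tetowefb and hofpawb both end in -b yet inflect differently (tetowefbim, hoibfpawb), so the final letter is not what conditions the rule; the second-to-last letter is.
"vokawf" has second-to-last letter 'w'. The stems whose second-to-last letter is 'w' (hofpawb → hoibfpawb, rokewm → roibkewm) insert -ib- after the first vowel.
The other patterns: stems whose second-to-last letter is 'f' add -im; stems whose second-to-last letter is 'l' add zu- … -ori around the stem; stems whose second-to-last letter is 'b' or 'n' repeat the first consonant+vowel as a prefix.
So vokawf → voibkawf.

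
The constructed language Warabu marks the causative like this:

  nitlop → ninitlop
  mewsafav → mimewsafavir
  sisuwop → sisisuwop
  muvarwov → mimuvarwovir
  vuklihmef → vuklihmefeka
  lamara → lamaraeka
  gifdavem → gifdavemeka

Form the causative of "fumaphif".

fumaphifeka

nitlop and muvarwov both have last vowel 'o' yet inflect differently (ninitlop, mimuvarwovir), so the last vowel is not what conditions the rule; the final letter is.
"fumaphif" ends in -f. The one such stem in the data (vuklihmef → vuklihmefeka) adds -eka, so the same rule applies.
So fumaphif → fumaphifeka.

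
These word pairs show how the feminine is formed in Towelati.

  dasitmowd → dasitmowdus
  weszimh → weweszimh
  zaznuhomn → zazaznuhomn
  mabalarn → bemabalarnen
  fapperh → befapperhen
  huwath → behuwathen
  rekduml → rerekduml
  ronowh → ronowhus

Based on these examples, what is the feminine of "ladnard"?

weszimh and ronowh both end in -h yet inflect differently (weweszimh, ronowhus), so the final letter is not what conditions the rule; the second-to-last letter is.
"ladnard" has second-to-last letter 'r'. The stems whose second-to-last letter is 'r' (fapperh → befapperhen, mabalarn → bemabalarnen) add be- … -en around the stem.
So ladnard → beladnarden.

beladnarden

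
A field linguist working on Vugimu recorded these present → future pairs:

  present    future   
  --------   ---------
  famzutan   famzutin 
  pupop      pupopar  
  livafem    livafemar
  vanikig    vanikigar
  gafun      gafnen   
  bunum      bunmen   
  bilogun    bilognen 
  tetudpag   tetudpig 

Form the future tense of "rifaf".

rifif

gafun and famzutan both end in -n yet inflect differently (gafnen, famzutin), so the final letter is not what conditions the rule; the last vowel is.
"rifaf" has last vowel 'a'. The stems whose last vowel is 'a' (famzutan → famzutin, tetudpag → tetudpig) change the last vowel to 'i'.
So rifaf → rifif.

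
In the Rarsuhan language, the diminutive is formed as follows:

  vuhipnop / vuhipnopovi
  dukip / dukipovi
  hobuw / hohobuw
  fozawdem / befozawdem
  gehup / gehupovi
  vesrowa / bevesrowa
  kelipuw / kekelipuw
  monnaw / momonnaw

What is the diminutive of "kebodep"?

kelipuw and gehup both have last vowel 'u' yet inflect differently (kekelipuw, gehupovi), so the last vowel is not what conditions the rule; the final letter is.
"kebodep" ends in -p. The stems ending in -p (vuhipnop → vuhipnopovi, gehup → gehupovi, dukip → dukipovi) add -ovi.
So kebodep → kebodepovi.

kebodepovi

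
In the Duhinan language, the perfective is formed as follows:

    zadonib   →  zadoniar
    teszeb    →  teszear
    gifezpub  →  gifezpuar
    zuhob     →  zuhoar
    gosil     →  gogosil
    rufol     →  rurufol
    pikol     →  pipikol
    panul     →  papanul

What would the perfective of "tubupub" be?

"tubupub" ends in -b. The stems ending in -b (zadonib → zadoniar, teszeb → teszear, gifezpub → gifezpuar) drop the final letter and add -ar.
The other pattern: stems ending in -l repeat the first consonant+vowel as a prefix.
So tubupub → tubupuar.

tubupuar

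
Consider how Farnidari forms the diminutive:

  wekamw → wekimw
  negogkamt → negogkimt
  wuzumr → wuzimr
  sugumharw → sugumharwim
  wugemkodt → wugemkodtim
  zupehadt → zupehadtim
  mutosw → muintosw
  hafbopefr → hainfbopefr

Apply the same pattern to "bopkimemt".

bopkimimt

"bopkimemt" has second-to-last letter 'm'. The stems whose second-to-last letter is 'm' (wekamw → wekimw, negogkamt → negogkimt, wuzumr → wuzimr) change the last vowel to 'i'.
So bopkimemt → bopkimimt.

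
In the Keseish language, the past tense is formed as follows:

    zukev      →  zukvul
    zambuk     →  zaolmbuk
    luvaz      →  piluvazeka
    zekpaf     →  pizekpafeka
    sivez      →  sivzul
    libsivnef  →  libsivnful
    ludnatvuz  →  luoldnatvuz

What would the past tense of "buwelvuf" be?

buolwelvuf

"buwelvuf" has last vowel 'u'. The stems whose last vowel is 'u' (ludnatvuz → luoldnatvuz, zambuk → zaolmbuk) insert -ol- after the first vowel.
The other patterns: stems whose last vowel is 'e' delete the last vowel and add -ul; stems whose last vowel is 'a' add pi- … -eka around the stem.
So buwelvuf → buolwelvuf.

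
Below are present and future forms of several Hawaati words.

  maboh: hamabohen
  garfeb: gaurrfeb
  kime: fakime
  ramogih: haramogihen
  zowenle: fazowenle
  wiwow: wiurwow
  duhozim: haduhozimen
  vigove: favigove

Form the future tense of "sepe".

fasepe

vigove and garfeb both have last vowel 'e' yet inflect differently (favigove, gaurrfeb), so the last vowel is not what conditions the rule; the final letter is.
"sepe" ends in -e. The stems ending in -e (vigove → favigove, kime → fakime, zowenle → fazowenle) add the prefix fa-.
So sepe → fasepe.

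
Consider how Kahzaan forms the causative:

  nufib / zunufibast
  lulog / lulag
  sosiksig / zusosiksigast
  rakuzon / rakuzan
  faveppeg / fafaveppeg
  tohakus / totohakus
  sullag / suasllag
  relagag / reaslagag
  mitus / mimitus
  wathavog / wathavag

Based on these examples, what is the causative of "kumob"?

sosiksig and sullag both end in -g yet inflect differently (zusosiksigast, suasllag), so the final letter is not what conditions the rule; the last vowel is.
"kumob" has last vowel 'o'. The stems whose last vowel is 'o' (lulog → lulag, rakuzon → rakuzan, wathavog → wathavag) change the last vowel to 'a'.
So kumob → kumab.

kumab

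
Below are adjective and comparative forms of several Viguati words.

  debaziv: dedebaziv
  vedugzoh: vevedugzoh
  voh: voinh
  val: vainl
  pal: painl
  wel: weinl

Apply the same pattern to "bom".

boinm

vedugzoh and voh both end in -h yet inflect differently (vevedugzoh, voinh), so the final letter is not what conditions the rule; the number of vowels is.
"bom" has 1 vowel. The stems with 1 vowel (voh → voinh, val → vainl, pal → painl) insert -in- after the first vowel.
So bom → boinm.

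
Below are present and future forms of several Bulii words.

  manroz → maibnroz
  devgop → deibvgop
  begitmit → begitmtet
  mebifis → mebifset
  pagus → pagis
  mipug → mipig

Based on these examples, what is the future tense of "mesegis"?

mesegset

"mesegis" has last vowel 'i'. The stems whose last vowel is 'i' (begitmit → begitmtet, mebifis → mebifset) delete the last vowel and add -et.
So mesegis → mesegset.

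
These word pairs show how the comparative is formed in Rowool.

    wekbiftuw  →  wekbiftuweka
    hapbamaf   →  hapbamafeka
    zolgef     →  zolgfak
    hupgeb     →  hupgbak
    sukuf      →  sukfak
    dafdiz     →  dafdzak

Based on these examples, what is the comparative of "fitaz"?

hapbamaf and zolgef both end in -f yet inflect differently (hapbamafeka, zolgfak), so the final letter is not what conditions the rule; the number of vowels is.
"fitaz" has 2 vowels. The stems with 2 vowels (zolgef → zolgfak, hupgeb → hupgbak, sukuf → sukfak) delete the last vowel and add -ak.
The other pattern: stems with 3 vowels add -eka.
So fitaz → fitzak.

fitzak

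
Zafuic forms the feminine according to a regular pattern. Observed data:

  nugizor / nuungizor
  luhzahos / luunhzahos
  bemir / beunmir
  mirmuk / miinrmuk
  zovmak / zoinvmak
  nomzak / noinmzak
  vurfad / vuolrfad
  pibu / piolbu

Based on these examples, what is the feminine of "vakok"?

zovmak and vurfad both have last vowel 'a' yet inflect differently (zoinvmak, vuolrfad), so the last vowel is not what conditions the rule; the final letter is.
"vakok" ends in -k. The stems ending in -k (mirmuk → miinrmuk, zovmak → zoinvmak, nomzak → noinmzak) insert -in- after the first vowel.
The other patterns: stems ending in -r or -s insert -un- after the first vowel; stems ending in -d or -u insert -ol- after the first vowel.
So vakok → vainkok.

vainkok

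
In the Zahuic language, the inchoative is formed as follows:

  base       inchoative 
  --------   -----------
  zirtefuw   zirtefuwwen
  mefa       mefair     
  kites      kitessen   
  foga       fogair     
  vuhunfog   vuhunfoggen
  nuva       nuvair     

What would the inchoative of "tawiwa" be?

"tawiwa" ends in a vowel. The stems ending in a vowel (foga → fogair, mefa → mefair, nuva → nuvair) add -ir.
So tawiwa → tawiwair.

tawiwair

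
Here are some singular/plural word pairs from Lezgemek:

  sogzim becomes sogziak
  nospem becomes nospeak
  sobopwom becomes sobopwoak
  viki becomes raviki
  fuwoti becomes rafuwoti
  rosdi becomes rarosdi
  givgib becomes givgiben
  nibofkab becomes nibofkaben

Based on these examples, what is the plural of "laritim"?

laritiak

sogzim and viki both have last vowel 'i' yet inflect differently (sogziak, raviki), so the last vowel is not what conditions the rule; the final letter is.
"laritim" ends in -m. The stems ending in -m (sogzim → sogziak, nospem → nospeak, sobopwom → sobopwoak) drop the final letter and add -ak.
The other patterns: stems ending in -i add the prefix ra-; stems ending in -b add -en.
So laritim → laritiak.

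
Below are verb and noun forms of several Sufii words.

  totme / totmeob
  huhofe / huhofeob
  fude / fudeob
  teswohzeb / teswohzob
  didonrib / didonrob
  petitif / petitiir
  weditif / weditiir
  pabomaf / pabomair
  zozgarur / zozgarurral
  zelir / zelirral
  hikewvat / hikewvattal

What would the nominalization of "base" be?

totme and teswohzeb both have last vowel 'e' yet inflect differently (totmeob, teswohzob), so the last vowel is not what conditions the rule; the final letter is.
"base" ends in -e. The stems ending in -e (totme → totmeob, huhofe → huhofeob, fude → fudeob) add -ob.
So base → baseob.

baseob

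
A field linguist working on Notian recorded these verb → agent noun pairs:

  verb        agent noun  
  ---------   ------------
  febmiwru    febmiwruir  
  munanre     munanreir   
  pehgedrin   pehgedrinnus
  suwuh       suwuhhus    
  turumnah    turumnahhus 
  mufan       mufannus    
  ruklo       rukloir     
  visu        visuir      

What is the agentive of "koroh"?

korohhus

suwuh and febmiwru both have last vowel 'u' yet inflect differently (suwuhhus, febmiwruir), so the last vowel is not what conditions the rule; whether the stem ends in a vowel or a consonant is.
"koroh" ends in a consonant. The stems ending in a consonant (turumnah → turumnahhus, pehgedrin → pehgedrinnus, mufan → mufannus) double the final consonant and add -us.
So koroh → korohhus.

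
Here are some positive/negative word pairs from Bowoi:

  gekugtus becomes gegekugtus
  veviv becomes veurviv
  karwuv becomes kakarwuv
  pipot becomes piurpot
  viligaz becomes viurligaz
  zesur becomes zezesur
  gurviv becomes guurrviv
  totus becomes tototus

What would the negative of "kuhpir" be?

karwuv and veviv both end in -v yet inflect differently (kakarwuv, veurviv), so the final letter is not what conditions the rule; the last vowel is.
"kuhpir" has last vowel 'i'. The stems whose last vowel is 'i' (veviv → veurviv, gurviv → guurrviv) insert -ur- after the first vowel.
So kuhpir → kuurhpir.

kuurhpir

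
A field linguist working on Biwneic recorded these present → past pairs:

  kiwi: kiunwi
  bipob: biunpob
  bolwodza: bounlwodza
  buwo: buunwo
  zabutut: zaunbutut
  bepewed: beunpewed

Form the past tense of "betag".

Every pair shown (kiwi → kiunwi, bipob → biunpob, bolwodza → bounlwodza, …) follows the same rule: insert -un- after the first vowel.
So betag → beuntag.

beuntag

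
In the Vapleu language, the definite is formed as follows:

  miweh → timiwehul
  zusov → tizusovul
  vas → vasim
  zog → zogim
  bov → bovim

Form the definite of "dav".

davim

zusov and bov both end in -v yet inflect differently (tizusovul, bovim), so the final letter is not what conditions the rule; the number of vowels is.
"dav" has 1 vowel. The stems with 1 vowel (vas → vasim, zog → zogim, bov → bovim) add -im.
So dav → davim.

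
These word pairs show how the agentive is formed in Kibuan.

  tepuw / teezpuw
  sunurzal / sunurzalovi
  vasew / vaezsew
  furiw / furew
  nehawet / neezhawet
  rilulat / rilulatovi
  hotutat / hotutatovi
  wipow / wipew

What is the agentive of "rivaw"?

rivawovi

wipow and vasew both end in -w yet inflect differently (wipew, vaezsew), so the final letter is not what conditions the rule; the last vowel is.
"rivaw" has last vowel 'a'. The stems whose last vowel is 'a' (rilulat → rilulatovi, sunurzal → sunurzalovi, hotutat → hotutatovi) add -ovi.
So rivaw → rivawovi.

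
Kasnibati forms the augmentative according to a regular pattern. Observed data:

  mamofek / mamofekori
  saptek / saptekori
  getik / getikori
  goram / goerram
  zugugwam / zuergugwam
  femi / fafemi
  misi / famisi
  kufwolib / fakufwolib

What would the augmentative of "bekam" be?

beerkam

getik and femi both have last vowel 'i' yet inflect differently (getikori, fafemi), so the last vowel is not what conditions the rule; the final letter is.
"bekam" ends in -m. The stems ending in -m (goram → goerram, zugugwam → zuergugwam) insert -er- after the first vowel.
So bekam → beerkam.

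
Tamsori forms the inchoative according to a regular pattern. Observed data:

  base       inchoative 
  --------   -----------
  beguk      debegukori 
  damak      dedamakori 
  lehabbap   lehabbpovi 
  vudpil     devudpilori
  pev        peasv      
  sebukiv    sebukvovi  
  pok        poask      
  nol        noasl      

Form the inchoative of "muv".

"muv" has 1 vowel. The stems with 1 vowel (nol → noasl, pok → poask, pev → peasv) insert -as- after the first vowel.
So muv → muasv.

muasv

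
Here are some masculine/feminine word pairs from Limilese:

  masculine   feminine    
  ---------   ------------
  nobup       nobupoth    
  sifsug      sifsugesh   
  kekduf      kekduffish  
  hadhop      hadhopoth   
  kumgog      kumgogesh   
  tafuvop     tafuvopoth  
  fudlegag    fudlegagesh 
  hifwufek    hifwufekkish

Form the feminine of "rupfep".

"rupfep" ends in -p. The stems ending in -p (nobup → nobupoth, hadhop → hadhopoth, tafuvop → tafuvopoth) add -oth.
The other patterns: stems ending in -g add -esh; stems ending in -f or -k double the final consonant and add -ish.
So rupfep → rupfepoth.

rupfepoth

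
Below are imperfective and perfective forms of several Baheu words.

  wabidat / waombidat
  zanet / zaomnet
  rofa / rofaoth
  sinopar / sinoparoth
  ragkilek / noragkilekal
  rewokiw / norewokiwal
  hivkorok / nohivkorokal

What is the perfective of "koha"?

kohaoth

wabidat and rofa both have last vowel 'a' yet inflect differently (waombidat, rofaoth), so the last vowel is not what conditions the rule; the final letter is.
"koha" ends in -a. The one such stem in the data (rofa → rofaoth) adds -oth, so the same rule applies.
The other patterns: stems ending in -t insert -om- after the first vowel; stems ending in -k or -w add no- … -al around the stem.
So koha → kohaoth.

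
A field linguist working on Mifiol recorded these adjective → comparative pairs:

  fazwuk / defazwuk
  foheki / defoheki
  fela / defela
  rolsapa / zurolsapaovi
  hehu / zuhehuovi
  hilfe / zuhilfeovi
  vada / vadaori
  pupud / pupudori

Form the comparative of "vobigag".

"vobigag" begins with v-. The one such stem in the data (vada → vadaori) adds -ori, so the same rule applies.
The other patterns: stems beginning with f- add the prefix de-; stems beginning with h- or r- add zu- … -ovi around the stem.
So vobigag → vobigagori.

vobigagori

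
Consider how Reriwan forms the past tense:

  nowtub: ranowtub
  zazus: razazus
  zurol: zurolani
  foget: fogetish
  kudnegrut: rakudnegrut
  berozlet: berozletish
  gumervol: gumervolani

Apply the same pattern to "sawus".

rasawus

kudnegrut and berozlet both end in -t yet inflect differently (rakudnegrut, berozletish), so the final letter is not what conditions the rule; the last vowel is.
"sawus" has last vowel 'u'. The stems whose last vowel is 'u' (zazus → razazus, kudnegrut → rakudnegrut, nowtub → ranowtub) add the prefix ra-.
So sawus → rasawus.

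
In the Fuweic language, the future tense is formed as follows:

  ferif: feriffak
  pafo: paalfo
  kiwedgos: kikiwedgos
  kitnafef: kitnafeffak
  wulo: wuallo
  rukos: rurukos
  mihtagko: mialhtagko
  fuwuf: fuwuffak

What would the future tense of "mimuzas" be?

"mimuzas" ends in -s. The stems ending in -s (kiwedgos → kikiwedgos, rukos → rurukos) repeat the first consonant+vowel as a prefix.
The other patterns: stems ending in -o insert -al- after the first vowel; stems ending in -f double the final consonant and add -ak.
So mimuzas → mimimuzas.

mimimuzas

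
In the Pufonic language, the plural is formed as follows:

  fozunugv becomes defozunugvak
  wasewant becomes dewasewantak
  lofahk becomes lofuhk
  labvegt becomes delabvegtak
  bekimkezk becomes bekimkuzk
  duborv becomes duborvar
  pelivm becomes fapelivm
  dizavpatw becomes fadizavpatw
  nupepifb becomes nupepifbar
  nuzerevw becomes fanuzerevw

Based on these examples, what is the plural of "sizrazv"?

sizruzv

fozunugv and duborv both end in -v yet inflect differently (defozunugvak, duborvar), so the final letter is not what conditions the rule; the second-to-last letter is.
"sizrazv" has second-to-last letter 'z'. The one such stem in the data (bekimkezk → bekimkuzk) changes the last vowel to 'u' (as does lofahk), so the same rule applies.
The other patterns: stems whose second-to-last letter is 't' or 'v' add the prefix fa-; stems whose second-to-last letter is 'g' or 'n' add de- … -ak around the stem; stems whose second-to-last letter is 'f' or 'r' add -ar.
So sizrazv → sizruzv.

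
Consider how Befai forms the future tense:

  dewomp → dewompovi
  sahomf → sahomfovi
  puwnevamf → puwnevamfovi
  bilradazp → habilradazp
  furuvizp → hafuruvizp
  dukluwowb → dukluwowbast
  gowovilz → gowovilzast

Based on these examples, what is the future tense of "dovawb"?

dovawbast

dewomp and bilradazp both end in -p yet inflect differently (dewompovi, habilradazp), so the final letter is not what conditions the rule; the second-to-last letter is.
"dovawb" has second-to-last letter 'w'. The one such stem in the data (dukluwowb → dukluwowbast) adds -ast, so the same rule applies.
The other patterns: stems whose second-to-last letter is 'm' add -ovi; stems whose second-to-last letter is 'z' add the prefix ha-.
So dovawb → dovawbast.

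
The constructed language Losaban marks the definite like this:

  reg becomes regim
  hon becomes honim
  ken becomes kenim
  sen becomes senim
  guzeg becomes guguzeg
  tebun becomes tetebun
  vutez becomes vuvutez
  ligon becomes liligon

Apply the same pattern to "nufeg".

"nufeg" has 2 vowels. The stems with 2 vowels (guzeg → guguzeg, tebun → tetebun, vutez → vuvutez) repeat the first consonant+vowel as a prefix.
The other pattern: stems with 1 vowel add -im.
So nufeg → nunufeg.

nunufeg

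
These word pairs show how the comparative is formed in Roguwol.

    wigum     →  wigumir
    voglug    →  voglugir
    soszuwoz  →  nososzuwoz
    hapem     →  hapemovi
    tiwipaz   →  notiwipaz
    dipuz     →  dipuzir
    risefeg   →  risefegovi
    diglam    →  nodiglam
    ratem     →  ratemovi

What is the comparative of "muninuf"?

"muninuf" has last vowel 'u'. The stems whose last vowel is 'u' (voglug → voglugir, wigum → wigumir, dipuz → dipuzir) add -ir.
The other patterns: stems whose last vowel is 'e' add -ovi; stems whose last vowel is 'a' or 'o' add the prefix no-.
So muninuf → muninufir.

muninufir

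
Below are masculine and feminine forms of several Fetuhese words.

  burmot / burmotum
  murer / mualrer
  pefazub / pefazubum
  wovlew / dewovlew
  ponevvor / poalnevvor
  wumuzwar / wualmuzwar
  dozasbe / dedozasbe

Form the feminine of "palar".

paallar

"palar" ends in -r. The stems ending in -r (murer → mualrer, wumuzwar → wualmuzwar, ponevvor → poalnevvor) insert -al- after the first vowel.
The other patterns: stems ending in -e or -w add the prefix de-; stems ending in -b or -t add -um.
So palar → paallar.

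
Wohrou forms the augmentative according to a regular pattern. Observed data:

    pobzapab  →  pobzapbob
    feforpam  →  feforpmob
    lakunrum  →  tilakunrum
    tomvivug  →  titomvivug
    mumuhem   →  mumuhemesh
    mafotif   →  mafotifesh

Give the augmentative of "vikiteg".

feforpam and lakunrum both end in -m yet inflect differently (feforpmob, tilakunrum), so the final letter is not what conditions the rule; the last vowel is.
"vikiteg" has last vowel 'e'. The one such stem in the data (mumuhem → mumuhemesh) adds -esh, so the same rule applies.
The other patterns: stems whose last vowel is 'a' delete the last vowel and add -ob; stems whose last vowel is 'u' add the prefix ti-.
So vikiteg → vikitegesh.

vikitegesh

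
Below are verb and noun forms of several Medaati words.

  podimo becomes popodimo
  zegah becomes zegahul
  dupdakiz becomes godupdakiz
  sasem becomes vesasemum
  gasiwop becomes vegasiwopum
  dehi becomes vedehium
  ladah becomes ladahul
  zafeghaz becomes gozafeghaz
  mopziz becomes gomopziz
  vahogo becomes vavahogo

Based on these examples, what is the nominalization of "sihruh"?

ladah and zafeghaz both have last vowel 'a' yet inflect differently (ladahul, gozafeghaz), so the last vowel is not what conditions the rule; the final letter is.
"sihruh" ends in -h. The stems ending in -h (ladah → ladahul, zegah → zegahul) add -ul.
So sihruh → sihruhul.

sihruhul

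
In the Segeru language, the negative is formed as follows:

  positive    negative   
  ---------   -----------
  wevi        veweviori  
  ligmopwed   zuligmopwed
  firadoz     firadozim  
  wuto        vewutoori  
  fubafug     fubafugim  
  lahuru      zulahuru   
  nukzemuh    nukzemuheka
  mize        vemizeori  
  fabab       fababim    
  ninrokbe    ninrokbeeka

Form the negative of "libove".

zulibove

ninrokbe and mize both end in -e yet inflect differently (ninrokbeeka, vemizeori), so the final letter is not what conditions the rule; the first letter is.
"libove" begins with l-. The stems beginning with l- (lahuru → zulahuru, ligmopwed → zuligmopwed) add the prefix zu-.
The other patterns: stems beginning with f- add -im; stems beginning with n- add -eka; stems beginning with m- or w- add ve- … -ori around the stem.
So libove → zulibove.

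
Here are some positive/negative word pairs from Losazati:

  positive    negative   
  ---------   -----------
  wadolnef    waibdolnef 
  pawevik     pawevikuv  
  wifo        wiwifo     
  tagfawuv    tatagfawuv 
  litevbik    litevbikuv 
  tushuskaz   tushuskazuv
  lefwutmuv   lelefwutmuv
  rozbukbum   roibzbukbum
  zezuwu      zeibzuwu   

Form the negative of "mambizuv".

mamambizuv

lefwutmuv and zezuwu both have last vowel 'u' yet inflect differently (lelefwutmuv, zeibzuwu), so the last vowel is not what conditions the rule; the final letter is.
"mambizuv" ends in -v. The stems ending in -v (lefwutmuv → lelefwutmuv, tagfawuv → tatagfawuv) repeat the first consonant+vowel as a prefix.
So mambizuv → mamambizuv.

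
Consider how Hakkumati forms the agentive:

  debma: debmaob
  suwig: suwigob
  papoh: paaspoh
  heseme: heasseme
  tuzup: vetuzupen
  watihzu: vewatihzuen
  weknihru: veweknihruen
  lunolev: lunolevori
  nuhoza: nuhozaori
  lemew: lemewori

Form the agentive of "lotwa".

"lotwa" begins with l-. The stems beginning with l- (lunolev → lunolevori, lemew → lemewori) add -ori.
So lotwa → lotwaori.

lotwaori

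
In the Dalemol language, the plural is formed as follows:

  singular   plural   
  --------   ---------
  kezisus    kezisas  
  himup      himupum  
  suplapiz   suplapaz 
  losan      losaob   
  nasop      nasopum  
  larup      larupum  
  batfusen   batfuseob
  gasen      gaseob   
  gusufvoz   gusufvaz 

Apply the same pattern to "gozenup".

gozenupum

"gozenup" ends in -p. The stems ending in -p (larup → larupum, himup → himupum, nasop → nasopum) add -um.
So gozenup → gozenupum.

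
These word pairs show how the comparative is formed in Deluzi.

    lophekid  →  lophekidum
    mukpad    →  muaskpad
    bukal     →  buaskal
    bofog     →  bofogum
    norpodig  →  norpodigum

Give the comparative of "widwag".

mukpad and lophekid both end in -d yet inflect differently (muaskpad, lophekidum), so the final letter is not what conditions the rule; the last vowel is.
"widwag" has last vowel 'a'. The stems whose last vowel is 'a' (bukal → buaskal, mukpad → muaskpad) insert -as- after the first vowel.
So widwag → wiasdwag.

wiasdwag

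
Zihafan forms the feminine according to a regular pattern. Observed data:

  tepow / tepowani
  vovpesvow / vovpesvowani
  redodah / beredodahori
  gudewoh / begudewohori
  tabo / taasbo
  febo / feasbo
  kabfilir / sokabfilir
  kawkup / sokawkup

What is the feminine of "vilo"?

viaslo

tepow and gudewoh both have last vowel 'o' yet inflect differently (tepowani, begudewohori), so the last vowel is not what conditions the rule; the final letter is.
"vilo" ends in -o. The stems ending in -o (tabo → taasbo, febo → feasbo) insert -as- after the first vowel.
So vilo → viaslo.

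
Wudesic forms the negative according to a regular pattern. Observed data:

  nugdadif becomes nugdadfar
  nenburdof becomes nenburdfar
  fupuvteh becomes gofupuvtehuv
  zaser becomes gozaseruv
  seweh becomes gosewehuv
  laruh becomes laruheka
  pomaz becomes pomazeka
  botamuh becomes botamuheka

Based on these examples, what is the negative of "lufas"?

lufaseka

"lufas" has last vowel 'a'. The one such stem in the data (pomaz → pomazeka) adds -eka, so the same rule applies.
So lufas → lufaseka.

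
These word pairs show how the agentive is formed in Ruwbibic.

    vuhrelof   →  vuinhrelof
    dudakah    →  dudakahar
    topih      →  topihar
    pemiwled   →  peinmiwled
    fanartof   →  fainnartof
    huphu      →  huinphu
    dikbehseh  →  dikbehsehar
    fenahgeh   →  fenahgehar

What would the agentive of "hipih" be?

dikbehseh and pemiwled both have last vowel 'e' yet inflect differently (dikbehsehar, peinmiwled), so the last vowel is not what conditions the rule; the final letter is.
"hipih" ends in -h. The stems ending in -h (topih → topihar, dudakah → dudakahar, dikbehseh → dikbehsehar) add -ar.
The other pattern: stems ending in -d, -f or -u insert -in- after the first vowel.
So hipih → hipihar.

hipihar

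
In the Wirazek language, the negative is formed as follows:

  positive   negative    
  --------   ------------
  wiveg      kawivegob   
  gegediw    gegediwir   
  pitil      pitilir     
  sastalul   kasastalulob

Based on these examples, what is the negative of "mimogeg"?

kamimogegob

"mimogeg" has last vowel 'e'. The one such stem in the data (wiveg → kawivegob) adds ka- … -ob around the stem, so the same rule applies.
The other pattern: stems whose last vowel is 'i' add -ir.
So mimogeg → kamimogegob.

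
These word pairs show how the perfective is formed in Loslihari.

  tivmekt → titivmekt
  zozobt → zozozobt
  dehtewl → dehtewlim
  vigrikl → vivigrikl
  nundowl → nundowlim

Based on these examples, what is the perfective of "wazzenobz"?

wawazzenobz

"wazzenobz" has second-to-last letter 'b'. The one such stem in the data (zozobt → zozozobt) repeats the first consonant+vowel as a prefix (as do vigrikl, tivmekt), so the same rule applies.
The other pattern: stems whose second-to-last letter is 'w' add -im.
So wazzenobz → wawazzenobz.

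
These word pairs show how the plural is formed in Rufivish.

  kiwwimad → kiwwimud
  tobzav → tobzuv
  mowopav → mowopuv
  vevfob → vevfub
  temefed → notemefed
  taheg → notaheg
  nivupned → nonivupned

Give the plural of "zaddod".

kiwwimad and temefed both end in -d yet inflect differently (kiwwimud, notemefed), so the final letter is not what conditions the rule; the last vowel is.
"zaddod" has last vowel 'o'. The one such stem in the data (vevfob → vevfub) changes the last vowel to 'u' (as do kiwwimad, tobzav), so the same rule applies.
The other pattern: stems whose last vowel is 'e' add the prefix no-.
So zaddod → zaddud.

zaddud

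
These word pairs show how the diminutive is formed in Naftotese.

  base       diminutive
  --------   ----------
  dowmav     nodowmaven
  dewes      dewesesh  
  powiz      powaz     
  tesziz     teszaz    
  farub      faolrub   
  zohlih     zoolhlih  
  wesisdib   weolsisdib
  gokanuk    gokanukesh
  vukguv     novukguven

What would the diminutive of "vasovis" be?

vasovisesh

gokanuk and farub both have last vowel 'u' yet inflect differently (gokanukesh, faolrub), so the last vowel is not what conditions the rule; the final letter is.
"vasovis" ends in -s. The one such stem in the data (dewes → dewesesh) adds -esh, so the same rule applies.
So vasovis → vasovisesh.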